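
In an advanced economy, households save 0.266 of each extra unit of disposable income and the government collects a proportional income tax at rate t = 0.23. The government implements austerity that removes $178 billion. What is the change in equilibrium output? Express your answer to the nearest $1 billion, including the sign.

−$409 billion

MPC = 1 − MPS = 1 − 0.266 = 0.734.
Expenditure multiplier = 1/(1 − c(1−t)) = 1/(1 − 0.734×0.77) = 1/0.43482 ≈ 2.3.
ΔY = k × ΔG = (−$178 billion) / 0.43482 ≈ −$409 billion.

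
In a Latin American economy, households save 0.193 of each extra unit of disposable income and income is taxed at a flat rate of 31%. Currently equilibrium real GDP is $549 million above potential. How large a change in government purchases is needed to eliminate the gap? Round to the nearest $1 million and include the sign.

−$243 million

MPC = 1 − MPS = 1 − 0.193 = 0.807.
Spending multiplier = 1/(1 − c(1−t)) = 1/(1 − 0.807×0.69) = 1/0.44317 ≈ 2.256.
Need ΔY = −$549 million, so ΔG = ΔY/k = (−$549 million) × 0.44317 ≈ −$243 million.
The government should cut government purchases by $243 million.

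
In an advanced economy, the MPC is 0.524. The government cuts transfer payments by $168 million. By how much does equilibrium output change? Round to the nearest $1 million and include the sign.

The transfer change shifts disposable income by −$168 million, so first-round consumption changes by c·ΔTR = 0.524 × (−$168 million) = −$88.032 million.
Expenditure multiplier = 1/(1 − MPC) = 1/(1 − 0.524) = 1/0.476 ≈ 2.101.
The transfer multiplier is c × k ≈ 1.101, so ΔY = k × (c·ΔTR) = (−$88.032 million) / 0.476 ≈ −$185 million.

−$185 million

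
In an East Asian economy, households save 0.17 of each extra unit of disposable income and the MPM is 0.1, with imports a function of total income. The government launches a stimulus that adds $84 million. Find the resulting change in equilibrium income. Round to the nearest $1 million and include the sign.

+$311 million

MPC = 1 − MPS = 1 − 0.17 = 0.83.
Spending multiplier = 1/(1 − c + m) = 1/(1 − 0.83 + 0.1) = 1/0.27 ≈ 3.704.
ΔY = k × ΔG = (+$84 million) / 0.27 ≈ +$311 million.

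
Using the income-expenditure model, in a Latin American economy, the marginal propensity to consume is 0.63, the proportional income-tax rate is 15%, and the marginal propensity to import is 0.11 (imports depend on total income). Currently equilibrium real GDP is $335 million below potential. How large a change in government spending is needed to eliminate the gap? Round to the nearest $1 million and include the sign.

Spending multiplier = 1/(1 − c(1−t) + m) = 1/(1 − 0.63×0.85 + 0.11) = 1/0.5745 ≈ 1.741.
Need ΔY = +$335 million, so ΔG = ΔY/k = (+$335 million) × 0.5745 ≈ +$192 million.
The government should increase government spending by $192 million.

+$192 million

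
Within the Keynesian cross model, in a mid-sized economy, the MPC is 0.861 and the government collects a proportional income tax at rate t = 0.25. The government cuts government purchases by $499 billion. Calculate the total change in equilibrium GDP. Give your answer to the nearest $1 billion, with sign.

Expenditure multiplier = 1/(1 − c(1−t)) = 1/(1 − 0.861×0.75) = 1/0.35425 ≈ 2.823.
ΔY = k × ΔG = (−$499 billion) / 0.35425 ≈ −$1,409 billion.

−$1,409 billion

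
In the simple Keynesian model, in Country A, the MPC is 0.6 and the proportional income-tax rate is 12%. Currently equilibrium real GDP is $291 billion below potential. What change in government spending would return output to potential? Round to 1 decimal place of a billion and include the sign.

Spending multiplier = 1/(1 − c(1−t)) = 1/(1 − 0.6×0.88) = 1/0.472 ≈ 2.119.
Need ΔY = +$291 billion, so ΔG = ΔY/k = (+$291 billion) × 0.472 ≈ +$137.4 billion.
The government should increase government spending by $137.4 billion.

+$137.4 billion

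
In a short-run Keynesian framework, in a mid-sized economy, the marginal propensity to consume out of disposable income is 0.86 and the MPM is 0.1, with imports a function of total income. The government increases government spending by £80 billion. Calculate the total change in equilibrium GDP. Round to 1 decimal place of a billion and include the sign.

+£333.3 billion

Spending multiplier = 1/(1 − c + m) = 1/(1 − 0.86 + 0.1) = 1/0.24 ≈ 4.167.
ΔY = k × ΔG = (+£80 billion) / 0.24 ≈ +£333.3 billion.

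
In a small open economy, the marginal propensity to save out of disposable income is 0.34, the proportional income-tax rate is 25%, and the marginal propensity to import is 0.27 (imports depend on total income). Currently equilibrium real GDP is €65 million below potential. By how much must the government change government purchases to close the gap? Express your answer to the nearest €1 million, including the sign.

+€50 million

MPC = 1 − MPS = 1 − 0.34 = 0.66.
Spending multiplier = 1/(1 − c(1−t) + m) = 1/(1 − 0.66×0.75 + 0.27) = 1/0.775 ≈ 1.29.
Need ΔY = +€65 million, so ΔG = ΔY/k = (+€65 million) × 0.775 ≈ +€50 million.
The government should increase government purchases by €50 million.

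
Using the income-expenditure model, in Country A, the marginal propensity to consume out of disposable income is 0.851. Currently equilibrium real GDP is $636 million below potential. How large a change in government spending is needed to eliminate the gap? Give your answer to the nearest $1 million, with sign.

+$95 million

Spending multiplier = 1/(1 − MPC) = 1/(1 − 0.851) = 1/0.149 ≈ 6.711.
Need ΔY = +$636 million, so ΔG = ΔY/k = (+$636 million) × 0.149 ≈ +$95 million.
The government should increase government spending by $95 million.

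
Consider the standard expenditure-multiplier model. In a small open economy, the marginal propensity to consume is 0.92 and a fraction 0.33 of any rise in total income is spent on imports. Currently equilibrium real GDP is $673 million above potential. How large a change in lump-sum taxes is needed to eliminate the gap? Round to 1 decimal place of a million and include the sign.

+$299.9 million

Spending multiplier = 1/(1 − c + m) = 1/(1 − 0.92 + 0.33) = 1/0.41 ≈ 2.439.
Tax multiplier = −c·k = −0.92/0.41 ≈ −2.244. Need ΔY = −$673 million, so ΔT = ΔY/(−c·k) = −(−$673 million) × 0.41 / 0.92 ≈ +$299.9 million.
The government should raise lump-sum taxes by $299.9 million.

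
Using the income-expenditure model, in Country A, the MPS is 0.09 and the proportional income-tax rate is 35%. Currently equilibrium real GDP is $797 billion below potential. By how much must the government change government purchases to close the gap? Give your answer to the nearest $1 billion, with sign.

+$326 billion

MPC = 1 − MPS = 1 − 0.09 = 0.91.
Spending multiplier = 1/(1 − c(1−t)) = 1/(1 − 0.91×0.65) = 1/0.4085 ≈ 2.448.
Need ΔY = +$797 billion, so ΔG = ΔY/k = (+$797 billion) × 0.4085 ≈ +$326 billion.
The government should increase government purchases by $326 billion.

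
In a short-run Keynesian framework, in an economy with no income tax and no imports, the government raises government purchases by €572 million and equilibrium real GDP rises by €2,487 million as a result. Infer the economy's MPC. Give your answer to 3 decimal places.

Implied spending multiplier k = ΔY/ΔG = 2,487/572 ≈ 4.3479.
Since k = 1/(1 − MPC), MPC = 1 − 1/k = 1 − ΔG/ΔY = 1 − 572/2,487 ≈ 0.770.

0.770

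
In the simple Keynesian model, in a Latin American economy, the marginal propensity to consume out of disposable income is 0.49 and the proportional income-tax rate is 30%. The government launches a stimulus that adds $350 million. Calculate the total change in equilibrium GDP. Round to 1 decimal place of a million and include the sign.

+$532.7 million

Government-spending multiplier = 1/(1 − c(1−t)) = 1/(1 − 0.49×0.7) = 1/0.657 ≈ 1.522.
ΔY = k × ΔG = (+$350 million) / 0.657 ≈ +$532.7 million.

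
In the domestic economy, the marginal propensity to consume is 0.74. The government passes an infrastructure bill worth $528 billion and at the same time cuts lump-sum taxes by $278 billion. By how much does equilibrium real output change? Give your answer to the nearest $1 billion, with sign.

+$2,822 billion

Expenditure multiplier = 1/(1 − MPC) = 1/(1 − 0.74) = 1/0.26 ≈ 3.846.
ΔG contributes k·ΔG = (+$528 billion) / 0.26 ≈ +$2,030.8 billion.
ΔT of −$278 billion changes first-round spending by −c·ΔT = +$205.72 billion, contributing k·(−c·ΔT) = (+$205.72 billion) / 0.26 ≈ +$791.2 billion.
Net ΔY = k(ΔG − c·ΔT) = (+$733.72 billion) / 0.26 = +$2,822 billion.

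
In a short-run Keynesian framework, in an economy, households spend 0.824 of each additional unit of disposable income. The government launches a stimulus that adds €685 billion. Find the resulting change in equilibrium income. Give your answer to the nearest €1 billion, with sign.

Expenditure multiplier = 1/(1 − MPC) = 1/(1 − 0.824) = 1/0.176 ≈ 5.682.
ΔY = k × ΔG = (+€685 billion) / 0.176 ≈ +€3,892 billion.

+€3,892 billion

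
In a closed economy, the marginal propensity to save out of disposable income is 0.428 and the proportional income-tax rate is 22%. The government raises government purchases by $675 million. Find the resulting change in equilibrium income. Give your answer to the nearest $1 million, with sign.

MPC = 1 − MPS = 1 − 0.428 = 0.572.
Spending multiplier = 1/(1 − c(1−t)) = 1/(1 − 0.572×0.78) = 1/0.55384 ≈ 1.806.
ΔY = k × ΔG = (+$675 million) / 0.55384 ≈ +$1,219 million.

+$1,219 million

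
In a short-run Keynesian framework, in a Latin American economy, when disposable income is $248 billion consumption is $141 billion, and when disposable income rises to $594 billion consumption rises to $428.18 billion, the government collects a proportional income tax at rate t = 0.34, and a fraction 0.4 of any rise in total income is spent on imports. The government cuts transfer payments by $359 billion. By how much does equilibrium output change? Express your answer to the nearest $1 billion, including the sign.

MPC = ΔC/ΔYd = (428.18 − 141)/(594 − 248) = 287.18/346 = 0.83.
The transfer change shifts disposable income by −$359 billion, so first-round consumption changes by c·ΔTR = 0.83 × (−$359 billion) = −$297.97 billion.
Expenditure multiplier = 1/(1 − c(1−t) + m) = 1/(1 − 0.83×0.66 + 0.4) = 1/0.8522 ≈ 1.173.
The transfer multiplier is c × k ≈ 0.974, so ΔY = k × (c·ΔTR) = (−$297.97 billion) / 0.8522 ≈ −$350 billion.

−$350 billion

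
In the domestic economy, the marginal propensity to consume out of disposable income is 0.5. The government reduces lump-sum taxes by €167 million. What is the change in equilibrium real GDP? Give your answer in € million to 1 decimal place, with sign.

+€167.0 million

A lump-sum tax change of −€167 million shifts disposable income by +€167 million; first-round consumption changes by −c × ΔT = −0.5 × (−€167 million) = +€83.5 million.
Expenditure multiplier = 1/(1 − MPC) = 1/(1 − 0.5) = 1/0.5 = 2.
The tax multiplier is −c × k = −1, so ΔY = k × (−c·ΔT) = (+€83.5 million) / 0.5 = +€167 million.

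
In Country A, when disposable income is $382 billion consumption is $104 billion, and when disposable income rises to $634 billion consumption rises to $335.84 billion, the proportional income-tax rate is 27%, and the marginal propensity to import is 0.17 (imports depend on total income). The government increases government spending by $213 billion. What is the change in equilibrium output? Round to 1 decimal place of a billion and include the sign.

MPC = ΔC/ΔYd = (335.84 − 104)/(634 − 382) = 231.84/252 = 0.92.
Government-spending multiplier = 1/(1 − c(1−t) + m) = 1/(1 − 0.92×0.73 + 0.17) = 1/0.4984 ≈ 2.006.
ΔY = k × ΔG = (+$213 billion) / 0.4984 ≈ +$427.4 billion.

+$427.4 billion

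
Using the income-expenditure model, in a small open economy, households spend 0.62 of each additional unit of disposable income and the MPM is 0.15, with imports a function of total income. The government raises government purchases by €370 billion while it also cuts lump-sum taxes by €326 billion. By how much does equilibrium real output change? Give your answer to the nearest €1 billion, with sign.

Expenditure multiplier = 1/(1 − c + m) = 1/(1 − 0.62 + 0.15) = 1/0.53 ≈ 1.887.
ΔG contributes k·ΔG = (+€370 billion) / 0.53 ≈ +€698.1 billion.
ΔT of −€326 billion changes first-round spending by −c·ΔT = +€202.12 billion, contributing k·(−c·ΔT) = (+€202.12 billion) / 0.53 ≈ +€381.4 billion.
Net ΔY = k(ΔG − c·ΔT) = (+€572.12 billion) / 0.53 ≈ +€1,079 billion.

+€1,079 billion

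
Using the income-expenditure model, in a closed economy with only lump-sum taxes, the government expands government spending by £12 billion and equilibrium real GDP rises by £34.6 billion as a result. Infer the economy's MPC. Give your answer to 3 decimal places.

0.653

Implied spending multiplier k = ΔY/ΔG = 34.6/12 ≈ 2.8833.
Since k = 1/(1 − MPC), MPC = 1 − 1/k = 1 − ΔG/ΔY = 1 − 12/34.6 ≈ 0.653.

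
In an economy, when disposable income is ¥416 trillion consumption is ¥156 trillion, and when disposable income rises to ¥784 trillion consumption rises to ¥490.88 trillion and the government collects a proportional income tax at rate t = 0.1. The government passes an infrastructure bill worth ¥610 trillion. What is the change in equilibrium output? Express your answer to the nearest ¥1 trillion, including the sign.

MPC = ΔC/ΔYd = (490.88 − 156)/(784 − 416) = 334.88/368 = 0.91.
Expenditure multiplier = 1/(1 − c(1−t)) = 1/(1 − 0.91×0.9) = 1/0.181 ≈ 5.525.
ΔY = k × ΔG = (+¥610 trillion) / 0.181 ≈ +¥3,370 trillion.

+¥3,370 trillion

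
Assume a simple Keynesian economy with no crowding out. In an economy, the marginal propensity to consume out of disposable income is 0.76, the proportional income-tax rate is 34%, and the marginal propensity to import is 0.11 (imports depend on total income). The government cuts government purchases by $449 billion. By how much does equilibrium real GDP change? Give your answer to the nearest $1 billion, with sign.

−$738 billion

Government-spending multiplier = 1/(1 − c(1−t) + m) = 1/(1 − 0.76×0.66 + 0.11) = 1/0.6084 ≈ 1.644.
ΔY = k × ΔG = (−$449 billion) / 0.6084 ≈ −$738 billion.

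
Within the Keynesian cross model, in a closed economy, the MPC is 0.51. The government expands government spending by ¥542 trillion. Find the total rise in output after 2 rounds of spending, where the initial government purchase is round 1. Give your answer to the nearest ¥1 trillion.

¥818 trillion

Round 1 adds ΔG = ¥542 trillion; each later round is MPC = 0.51 times the previous.
After 2 rounds: 542 + 276.42 = ΔG·(1 − c^2)/(1 − c) = 542 × (1 − 0.2601)/0.49 ≈ ¥818 trillion.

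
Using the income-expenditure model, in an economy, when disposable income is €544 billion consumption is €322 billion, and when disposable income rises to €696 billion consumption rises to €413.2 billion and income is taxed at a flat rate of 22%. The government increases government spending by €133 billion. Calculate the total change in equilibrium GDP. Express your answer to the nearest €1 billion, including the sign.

+€250 billion

MPC = ΔC/ΔYd = (413.2 − 322)/(696 − 544) = 91.2/152 = 0.6.
Spending multiplier = 1/(1 − c(1−t)) = 1/(1 − 0.6×0.78) = 1/0.532 ≈ 1.88.
ΔY = k × ΔG = (+€133 billion) / 0.532 = +€250 billion.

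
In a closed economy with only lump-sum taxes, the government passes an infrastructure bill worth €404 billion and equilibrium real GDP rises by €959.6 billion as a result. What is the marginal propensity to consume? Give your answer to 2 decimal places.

0.58

Implied spending multiplier k = ΔY/ΔG = 959.6/404 ≈ 2.3752.
Since k = 1/(1 − MPC), MPC = 1 − 1/k = 1 − ΔG/ΔY = 1 − 404/959.6 ≈ 0.58.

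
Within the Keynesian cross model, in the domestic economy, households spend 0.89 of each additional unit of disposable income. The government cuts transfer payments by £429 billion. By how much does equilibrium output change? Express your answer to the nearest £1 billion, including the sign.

−£3,471 billion

The transfer change shifts disposable income by −£429 billion, so first-round consumption changes by c·ΔTR = 0.89 × (−£429 billion) = −£381.81 billion.
Expenditure multiplier = 1/(1 − MPC) = 1/(1 − 0.89) = 1/0.11 ≈ 9.091.
The transfer multiplier is c × k ≈ 8.091, so ΔY = k × (c·ΔTR) = (−£381.81 billion) / 0.11 = −£3,471 billion.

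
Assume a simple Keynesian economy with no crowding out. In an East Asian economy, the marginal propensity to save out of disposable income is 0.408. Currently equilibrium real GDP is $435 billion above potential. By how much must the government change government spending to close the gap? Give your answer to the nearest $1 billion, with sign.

MPC = 1 − MPS = 1 − 0.408 = 0.592.
Spending multiplier = 1/(1 − MPC) = 1/(1 − 0.592) = 1/0.408 ≈ 2.451.
Need ΔY = −$435 billion, so ΔG = ΔY/k = (−$435 billion) × 0.408 ≈ −$177 billion.
The government should cut government spending by $177 billion.

−$177 billion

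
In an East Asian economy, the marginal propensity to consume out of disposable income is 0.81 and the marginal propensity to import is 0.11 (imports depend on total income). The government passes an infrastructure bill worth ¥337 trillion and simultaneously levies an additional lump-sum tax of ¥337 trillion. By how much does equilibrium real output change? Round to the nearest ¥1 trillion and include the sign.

Expenditure multiplier = 1/(1 − c + m) = 1/(1 − 0.81 + 0.11) = 1/0.3 ≈ 3.333.
ΔG contributes k·ΔG = (+¥337 trillion) / 0.3 ≈ +¥1,123.3 trillion.
ΔT of +¥337 trillion changes first-round spending by −c·ΔT = −¥272.97 trillion, contributing k·(−c·ΔT) = (−¥272.97 trillion) / 0.3 = −¥909.9 trillion.
Net ΔY = k(ΔG − c·ΔT) = (+¥64.03 trillion) / 0.3 ≈ +¥213 trillion.

+¥213 trillion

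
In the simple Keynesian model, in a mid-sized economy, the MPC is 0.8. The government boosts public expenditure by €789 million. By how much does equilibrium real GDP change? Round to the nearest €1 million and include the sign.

+€3,945 million

Government-spending multiplier = 1/(1 − MPC) = 1/(1 − 0.8) = 1/0.2 = 5.
ΔY = k × ΔG = (+€789 million) / 0.2 = +€3,945 million.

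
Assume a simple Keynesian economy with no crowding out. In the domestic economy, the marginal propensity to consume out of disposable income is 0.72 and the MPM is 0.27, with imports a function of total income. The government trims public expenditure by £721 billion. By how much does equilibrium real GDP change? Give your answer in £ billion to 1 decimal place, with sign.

−£1,310.9 billion

Spending multiplier = 1/(1 − c + m) = 1/(1 − 0.72 + 0.27) = 1/0.55 ≈ 1.818.
ΔY = k × ΔG = (−£721 billion) / 0.55 ≈ −£1,310.9 billion.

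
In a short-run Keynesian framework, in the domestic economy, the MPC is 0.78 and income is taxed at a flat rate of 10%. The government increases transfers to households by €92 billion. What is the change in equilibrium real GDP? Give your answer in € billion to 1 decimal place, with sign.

The transfer change shifts disposable income by +€92 billion, so first-round consumption changes by c·ΔTR = 0.78 × (+€92 billion) = +€71.76 billion.
Expenditure multiplier = 1/(1 − c(1−t)) = 1/(1 − 0.78×0.9) = 1/0.298 ≈ 3.356.
The transfer multiplier is c × k ≈ 2.617, so ΔY = k × (c·ΔTR) = (+€71.76 billion) / 0.298 ≈ +€240.8 billion.

+€240.8 billion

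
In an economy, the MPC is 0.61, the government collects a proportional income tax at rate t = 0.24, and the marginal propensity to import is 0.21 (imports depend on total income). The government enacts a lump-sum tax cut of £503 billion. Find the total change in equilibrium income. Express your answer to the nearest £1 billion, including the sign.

A lump-sum tax change of −£503 billion shifts disposable income by +£503 billion; first-round consumption changes by −c × ΔT = −0.61 × (−£503 billion) = +£306.83 billion.
Expenditure multiplier = 1/(1 − c(1−t) + m) = 1/(1 − 0.61×0.76 + 0.21) = 1/0.7464 ≈ 1.34.
The tax multiplier is −c × k ≈ −0.817, so ΔY = k × (−c·ΔT) = (+£306.83 billion) / 0.7464 ≈ +£411 billion.

+£411 billion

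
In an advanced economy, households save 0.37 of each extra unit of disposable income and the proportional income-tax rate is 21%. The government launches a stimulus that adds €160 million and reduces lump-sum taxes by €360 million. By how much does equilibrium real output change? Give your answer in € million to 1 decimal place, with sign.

MPC = 1 − MPS = 1 − 0.37 = 0.63.
Expenditure multiplier = 1/(1 − c(1−t)) = 1/(1 − 0.63×0.79) = 1/0.5023 ≈ 1.991.
ΔG contributes k·ΔG = (+€160 million) / 0.5023 ≈ +€318.5 million.
ΔT of −€360 million changes first-round spending by −c·ΔT = +€226.8 million, contributing k·(−c·ΔT) = (+€226.8 million) / 0.5023 ≈ +€451.5 million.
Net ΔY = k(ΔG − c·ΔT) = (+€386.8 million) / 0.5023 ≈ +€770.1 million.

+€770.1 million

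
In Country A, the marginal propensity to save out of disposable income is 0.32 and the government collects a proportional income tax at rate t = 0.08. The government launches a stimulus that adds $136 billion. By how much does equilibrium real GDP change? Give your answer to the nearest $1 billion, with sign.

+$363 billion

MPC = 1 − MPS = 1 − 0.32 = 0.68.
Government-spending multiplier = 1/(1 − c(1−t)) = 1/(1 − 0.68×0.92) = 1/0.3744 ≈ 2.671.
ΔY = k × ΔG = (+$136 billion) / 0.3744 ≈ +$363 billion.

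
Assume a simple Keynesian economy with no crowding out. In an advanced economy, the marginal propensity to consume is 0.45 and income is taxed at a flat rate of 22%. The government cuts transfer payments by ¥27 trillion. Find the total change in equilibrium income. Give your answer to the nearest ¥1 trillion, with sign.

−¥19 trillion

The transfer change shifts disposable income by −¥27 trillion, so first-round consumption changes by c·ΔTR = 0.45 × (−¥27 trillion) = −¥12.15 trillion.
Expenditure multiplier = 1/(1 − c(1−t)) = 1/(1 − 0.45×0.78) = 1/0.649 ≈ 1.541.
The transfer multiplier is c × k ≈ 0.693, so ΔY = k × (c·ΔTR) = (−¥12.15 trillion) / 0.649 ≈ −¥19 trillion.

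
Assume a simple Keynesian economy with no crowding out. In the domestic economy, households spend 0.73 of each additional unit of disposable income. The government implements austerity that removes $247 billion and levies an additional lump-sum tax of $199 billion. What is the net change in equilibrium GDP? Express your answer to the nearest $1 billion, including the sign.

Expenditure multiplier = 1/(1 − MPC) = 1/(1 − 0.73) = 1/0.27 ≈ 3.704.
ΔG contributes k·ΔG = (−$247 billion) / 0.27 ≈ −$914.8 billion.
ΔT of +$199 billion changes first-round spending by −c·ΔT = −$145.27 billion, contributing k·(−c·ΔT) = (−$145.27 billion) / 0.27 ≈ −$538 billion.
Net ΔY = k(ΔG − c·ΔT) = (−$392.27 billion) / 0.27 ≈ −$1,453 billion.

−$1,453 billion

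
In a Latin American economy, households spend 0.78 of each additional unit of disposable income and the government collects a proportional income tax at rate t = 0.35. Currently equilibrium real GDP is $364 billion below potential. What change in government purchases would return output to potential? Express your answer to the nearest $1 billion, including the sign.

+$179 billion

Spending multiplier = 1/(1 − c(1−t)) = 1/(1 − 0.78×0.65) = 1/0.493 ≈ 2.028.
Need ΔY = +$364 billion, so ΔG = ΔY/k = (+$364 billion) × 0.493 ≈ +$179 billion.
The government should increase government purchases by $179 billion.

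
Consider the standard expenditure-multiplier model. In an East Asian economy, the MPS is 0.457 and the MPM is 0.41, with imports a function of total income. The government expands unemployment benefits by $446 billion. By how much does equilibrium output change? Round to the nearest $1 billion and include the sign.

MPC = 1 − MPS = 1 − 0.457 = 0.543.
The transfer change shifts disposable income by +$446 billion, so first-round consumption changes by c·ΔTR = 0.543 × (+$446 billion) = +$242.178 billion.
Expenditure multiplier = 1/(1 − c + m) = 1/(1 − 0.543 + 0.41) = 1/0.867 ≈ 1.153.
The transfer multiplier is c × k ≈ 0.626, so ΔY = k × (c·ΔTR) = (+$242.178 billion) / 0.867 ≈ +$279 billion.

+$279 billion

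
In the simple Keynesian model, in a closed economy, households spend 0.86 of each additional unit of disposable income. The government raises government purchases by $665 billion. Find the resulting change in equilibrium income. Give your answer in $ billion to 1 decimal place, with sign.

+$4,750.0 billion

Expenditure multiplier = 1/(1 − MPC) = 1/(1 − 0.86) = 1/0.14 ≈ 7.143.
ΔY = k × ΔG = (+$665 billion) / 0.14 = +$4,750 billion.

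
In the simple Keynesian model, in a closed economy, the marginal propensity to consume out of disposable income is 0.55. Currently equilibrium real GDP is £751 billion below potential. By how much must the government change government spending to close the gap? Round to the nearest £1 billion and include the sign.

Spending multiplier = 1/(1 − MPC) = 1/(1 − 0.55) = 1/0.45 ≈ 2.222.
Need ΔY = +£751 billion, so ΔG = ΔY/k = (+£751 billion) × 0.45 ≈ +£338 billion.
The government should increase government spending by £338 billion.

+£338 billion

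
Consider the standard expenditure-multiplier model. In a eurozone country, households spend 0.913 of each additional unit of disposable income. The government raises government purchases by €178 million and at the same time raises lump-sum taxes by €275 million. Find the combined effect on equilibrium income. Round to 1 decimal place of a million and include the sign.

−€839.9 million

Expenditure multiplier = 1/(1 − MPC) = 1/(1 − 0.913) = 1/0.087 ≈ 11.494.
ΔG contributes k·ΔG = (+€178 million) / 0.087 ≈ +€2,046 million.
ΔT of +€275 million changes first-round spending by −c·ΔT = −€251.075 million, contributing k·(−c·ΔT) = (−€251.075 million) / 0.087 ≈ −€2,885.9 million.
Net ΔY = k(ΔG − c·ΔT) = (−€73.075 million) / 0.087 ≈ −€839.9 million.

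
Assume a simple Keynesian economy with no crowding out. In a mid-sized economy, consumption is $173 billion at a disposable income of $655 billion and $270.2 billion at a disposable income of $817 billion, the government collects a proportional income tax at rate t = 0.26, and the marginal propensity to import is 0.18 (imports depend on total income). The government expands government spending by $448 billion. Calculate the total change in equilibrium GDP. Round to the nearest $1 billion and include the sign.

MPC = ΔC/ΔYd = (270.2 − 173)/(817 − 655) = 97.2/162 = 0.6.
Spending multiplier = 1/(1 − c(1−t) + m) = 1/(1 − 0.6×0.74 + 0.18) = 1/0.736 ≈ 1.359.
ΔY = k × ΔG = (+$448 billion) / 0.736 ≈ +$609 billion.

+$609 billion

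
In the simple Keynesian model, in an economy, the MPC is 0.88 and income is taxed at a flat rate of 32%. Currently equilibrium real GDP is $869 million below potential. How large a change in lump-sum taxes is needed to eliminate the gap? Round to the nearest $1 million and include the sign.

−$397 million

Spending multiplier = 1/(1 − c(1−t)) = 1/(1 − 0.88×0.68) = 1/0.4016 ≈ 2.49.
Tax multiplier = −c·k = −0.88/0.4016 ≈ −2.191. Need ΔY = +$869 million, so ΔT = ΔY/(−c·k) = −(+$869 million) × 0.4016 / 0.88 ≈ −$397 million.
The government should cut lump-sum taxes by $397 million.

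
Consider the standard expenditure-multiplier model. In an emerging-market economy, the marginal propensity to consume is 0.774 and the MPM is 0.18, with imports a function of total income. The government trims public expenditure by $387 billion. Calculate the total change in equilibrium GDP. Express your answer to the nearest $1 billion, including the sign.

Expenditure multiplier = 1/(1 − c + m) = 1/(1 − 0.774 + 0.18) = 1/0.406 ≈ 2.463.
ΔY = k × ΔG = (−$387 billion) / 0.406 ≈ −$953 billion.

−$953 billion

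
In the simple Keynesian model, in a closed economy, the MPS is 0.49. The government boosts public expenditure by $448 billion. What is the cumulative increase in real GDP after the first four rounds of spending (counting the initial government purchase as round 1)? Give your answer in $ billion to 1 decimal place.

MPC = 1 − MPS = 1 − 0.49 = 0.51.
Round 1 adds ΔG = $448 billion; each later round is MPC = 0.51 times the previous.
After 4 rounds: 448 + 228.48 + 116.5248 + 59.427648 = ΔG·(1 − c^4)/(1 − c) = 448 × (1 − 0.06765201)/0.49 ≈ $852.4 billion.

$852.4 billion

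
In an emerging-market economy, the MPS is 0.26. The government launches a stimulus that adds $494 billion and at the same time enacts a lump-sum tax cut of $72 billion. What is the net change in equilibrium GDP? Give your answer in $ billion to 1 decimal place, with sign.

MPC = 1 − MPS = 1 − 0.26 = 0.74.
Expenditure multiplier = 1/(1 − MPC) = 1/(1 − 0.74) = 1/0.26 ≈ 3.846.
ΔG contributes k·ΔG = (+$494 billion) / 0.26 = +$1,900 billion.
ΔT of −$72 billion changes first-round spending by −c·ΔT = +$53.28 billion, contributing k·(−c·ΔT) = (+$53.28 billion) / 0.26 ≈ +$204.9 billion.
Net ΔY = k(ΔG − c·ΔT) = (+$547.28 billion) / 0.26 ≈ +$2,104.9 billion.

+$2,104.9 billion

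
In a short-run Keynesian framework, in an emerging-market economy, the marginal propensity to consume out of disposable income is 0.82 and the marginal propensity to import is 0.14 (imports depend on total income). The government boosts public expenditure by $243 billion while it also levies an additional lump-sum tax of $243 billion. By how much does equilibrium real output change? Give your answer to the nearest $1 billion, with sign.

Expenditure multiplier = 1/(1 − c + m) = 1/(1 − 0.82 + 0.14) = 1/0.32 = 3.125.
ΔG contributes k·ΔG = (+$243 billion) / 0.32 ≈ +$759.4 billion.
ΔT of +$243 billion changes first-round spending by −c·ΔT = −$199.26 billion, contributing k·(−c·ΔT) = (−$199.26 billion) / 0.32 ≈ −$622.7 billion.
Net ΔY = k(ΔG − c·ΔT) = (+$43.74 billion) / 0.32 ≈ +$137 billion.

+$137 billion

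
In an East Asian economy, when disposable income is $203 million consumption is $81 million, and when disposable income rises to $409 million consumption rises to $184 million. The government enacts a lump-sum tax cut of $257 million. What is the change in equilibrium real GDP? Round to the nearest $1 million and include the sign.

MPC = ΔC/ΔYd = (184 − 81)/(409 − 203) = 103/206 = 0.5.
A lump-sum tax change of −$257 million shifts disposable income by +$257 million; first-round consumption changes by −c × ΔT = −0.5 × (−$257 million) = +$128.5 million.
Expenditure multiplier = 1/(1 − MPC) = 1/(1 − 0.5) = 1/0.5 = 2.
The tax multiplier is −c × k = −1, so ΔY = k × (−c·ΔT) = (+$128.5 million) / 0.5 = +$257 million.

+$257 million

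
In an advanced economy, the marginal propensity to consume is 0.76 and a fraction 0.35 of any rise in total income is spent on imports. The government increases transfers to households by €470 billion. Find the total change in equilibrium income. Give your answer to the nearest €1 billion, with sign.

The transfer change shifts disposable income by +€470 billion, so first-round consumption changes by c·ΔTR = 0.76 × (+€470 billion) = +€357.2 billion.
Expenditure multiplier = 1/(1 − c + m) = 1/(1 − 0.76 + 0.35) = 1/0.59 ≈ 1.695.
The transfer multiplier is c × k ≈ 1.288, so ΔY = k × (c·ΔTR) = (+€357.2 billion) / 0.59 ≈ +€605 billion.

+€605 billion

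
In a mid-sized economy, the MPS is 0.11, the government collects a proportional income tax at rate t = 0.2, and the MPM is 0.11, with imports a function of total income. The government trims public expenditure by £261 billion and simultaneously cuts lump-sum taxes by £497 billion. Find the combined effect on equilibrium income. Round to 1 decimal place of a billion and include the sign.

+£455.6 billion

MPC = 1 − MPS = 1 − 0.11 = 0.89.
Expenditure multiplier = 1/(1 − c(1−t) + m) = 1/(1 − 0.89×0.8 + 0.11) = 1/0.398 ≈ 2.513.
ΔG contributes k·ΔG = (−£261 billion) / 0.398 ≈ −£655.8 billion.
ΔT of −£497 billion changes first-round spending by −c·ΔT = +£442.33 billion, contributing k·(−c·ΔT) = (+£442.33 billion) / 0.398 ≈ +£1,111.4 billion.
Net ΔY = k(ΔG − c·ΔT) = (+£181.33 billion) / 0.398 ≈ +£455.6 billion.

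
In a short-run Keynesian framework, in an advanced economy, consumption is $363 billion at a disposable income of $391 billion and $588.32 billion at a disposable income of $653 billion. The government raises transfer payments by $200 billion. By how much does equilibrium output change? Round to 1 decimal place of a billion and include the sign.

MPC = ΔC/ΔYd = (588.32 − 363)/(653 − 391) = 225.32/262 = 0.86.
The transfer change shifts disposable income by +$200 billion, so first-round consumption changes by c·ΔTR = 0.86 × (+$200 billion) = +$172 billion.
Expenditure multiplier = 1/(1 − MPC) = 1/(1 − 0.86) = 1/0.14 ≈ 7.143.
The transfer multiplier is c × k ≈ 6.143, so ΔY = k × (c·ΔTR) = (+$172 billion) / 0.14 ≈ +$1,228.6 billion.

+$1,228.6 billion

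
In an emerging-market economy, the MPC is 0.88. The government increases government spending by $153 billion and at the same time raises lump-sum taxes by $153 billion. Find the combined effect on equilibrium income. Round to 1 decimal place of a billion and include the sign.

+$153.0 billion

Expenditure multiplier = 1/(1 − MPC) = 1/(1 − 0.88) = 1/0.12 ≈ 8.333.
ΔG contributes k·ΔG = (+$153 billion) / 0.12 = +$1,275 billion.
ΔT of +$153 billion changes first-round spending by −c·ΔT = −$134.64 billion, contributing k·(−c·ΔT) = (−$134.64 billion) / 0.12 = −$1,122 billion.
With ΔG = ΔT and no other leakages, the balanced-budget multiplier is 1, so ΔY = ΔG = +$153 billion.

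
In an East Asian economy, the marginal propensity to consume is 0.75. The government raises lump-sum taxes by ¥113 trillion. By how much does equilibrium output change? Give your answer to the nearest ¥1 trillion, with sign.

A lump-sum tax change of +¥113 trillion shifts disposable income by −¥113 trillion; first-round consumption changes by −c × ΔT = −0.75 × (+¥113 trillion) = −¥84.75 trillion.
Expenditure multiplier = 1/(1 − MPC) = 1/(1 − 0.75) = 1/0.25 = 4.
The tax multiplier is −c × k = −3, so ΔY = k × (−c·ΔT) = (−¥84.75 trillion) / 0.25 = −¥339 trillion.

−¥339 trillion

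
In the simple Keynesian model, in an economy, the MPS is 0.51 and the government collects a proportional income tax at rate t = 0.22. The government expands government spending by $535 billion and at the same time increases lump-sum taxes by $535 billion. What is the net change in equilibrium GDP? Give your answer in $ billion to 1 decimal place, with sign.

+$441.6 billion

MPC = 1 − MPS = 1 − 0.51 = 0.49.
Expenditure multiplier = 1/(1 − c(1−t)) = 1/(1 − 0.49×0.78) = 1/0.6178 ≈ 1.619.
ΔG contributes k·ΔG = (+$535 billion) / 0.6178 ≈ +$866 billion.
ΔT of +$535 billion changes first-round spending by −c·ΔT = −$262.15 billion, contributing k·(−c·ΔT) = (−$262.15 billion) / 0.6178 ≈ −$424.3 billion.
Net ΔY = k(ΔG − c·ΔT) = (+$272.85 billion) / 0.6178 ≈ +$441.6 billion.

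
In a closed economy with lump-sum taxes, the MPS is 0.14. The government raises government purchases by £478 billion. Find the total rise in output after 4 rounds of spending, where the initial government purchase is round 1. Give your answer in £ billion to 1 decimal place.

£1,546.6 billion

MPC = 1 − MPS = 1 − 0.14 = 0.86.
Round 1 adds ΔG = £478 billion; each later round is MPC = 0.86 times the previous.
After 4 rounds: 478 + 411.08 + 353.5288 + 304.034768 = ΔG·(1 − c^4)/(1 − c) = 478 × (1 − 0.54700816)/0.14 ≈ £1,546.6 billion.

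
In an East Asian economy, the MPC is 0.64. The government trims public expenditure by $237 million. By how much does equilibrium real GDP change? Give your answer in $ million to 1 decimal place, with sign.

Spending multiplier = 1/(1 − MPC) = 1/(1 − 0.64) = 1/0.36 ≈ 2.778.
ΔY = k × ΔG = (−$237 million) / 0.36 ≈ −$658.3 million.

−$658.3 million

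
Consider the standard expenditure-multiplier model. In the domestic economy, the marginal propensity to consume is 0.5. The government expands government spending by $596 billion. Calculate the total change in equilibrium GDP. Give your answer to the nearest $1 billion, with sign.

Expenditure multiplier = 1/(1 − MPC) = 1/(1 − 0.5) = 1/0.5 = 2.
ΔY = k × ΔG = (+$596 billion) / 0.5 = +$1,192 billion.

+$1,192 billion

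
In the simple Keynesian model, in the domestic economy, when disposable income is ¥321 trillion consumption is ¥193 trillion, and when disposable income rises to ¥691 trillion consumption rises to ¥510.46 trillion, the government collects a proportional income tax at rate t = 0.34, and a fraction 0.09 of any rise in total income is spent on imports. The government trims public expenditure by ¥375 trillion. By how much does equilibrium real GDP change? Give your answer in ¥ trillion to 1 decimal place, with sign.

MPC = ΔC/ΔYd = (510.46 − 193)/(691 − 321) = 317.46/370 = 0.858.
Spending multiplier = 1/(1 − c(1−t) + m) = 1/(1 − 0.858×0.66 + 0.09) = 1/0.52372 ≈ 1.909.
ΔY = k × ΔG = (−¥375 trillion) / 0.52372 ≈ −¥716 trillion.

−¥716.0 trillion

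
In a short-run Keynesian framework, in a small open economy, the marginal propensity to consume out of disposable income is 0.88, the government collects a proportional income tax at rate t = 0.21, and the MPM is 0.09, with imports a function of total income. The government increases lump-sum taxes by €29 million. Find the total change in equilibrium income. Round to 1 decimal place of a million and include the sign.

−€64.6 million

A lump-sum tax change of +€29 million shifts disposable income by −€29 million; first-round consumption changes by −c × ΔT = −0.88 × (+€29 million) = −€25.52 million.
Expenditure multiplier = 1/(1 − c(1−t) + m) = 1/(1 − 0.88×0.79 + 0.09) = 1/0.3948 ≈ 2.533.
The tax multiplier is −c × k ≈ −2.229, so ΔY = k × (−c·ΔT) = (−€25.52 million) / 0.3948 ≈ −€64.6 million.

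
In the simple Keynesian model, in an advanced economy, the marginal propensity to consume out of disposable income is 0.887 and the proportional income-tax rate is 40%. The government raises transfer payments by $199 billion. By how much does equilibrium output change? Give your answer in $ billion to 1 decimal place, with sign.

+$377.3 billion

The transfer change shifts disposable income by +$199 billion, so first-round consumption changes by c·ΔTR = 0.887 × (+$199 billion) = +$176.513 billion.
Expenditure multiplier = 1/(1 − c(1−t)) = 1/(1 − 0.887×0.6) = 1/0.4678 ≈ 2.138.
The transfer multiplier is c × k ≈ 1.896, so ΔY = k × (c·ΔTR) = (+$176.513 billion) / 0.4678 ≈ +$377.3 billion.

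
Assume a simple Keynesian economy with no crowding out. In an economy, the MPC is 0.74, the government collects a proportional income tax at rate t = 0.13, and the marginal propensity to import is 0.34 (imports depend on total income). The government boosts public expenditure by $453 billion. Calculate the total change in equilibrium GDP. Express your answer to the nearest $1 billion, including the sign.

Expenditure multiplier = 1/(1 − c(1−t) + m) = 1/(1 − 0.74×0.87 + 0.34) = 1/0.6962 ≈ 1.436.
ΔY = k × ΔG = (+$453 billion) / 0.6962 ≈ +$651 billion.

+$651 billion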